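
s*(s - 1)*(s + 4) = s^3 + 3*s^2 - 4*s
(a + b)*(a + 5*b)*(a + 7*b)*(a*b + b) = a^4*b + 13*a^3*b^2 + a^3*b + 47*a^2*b^3 + 13*a^2*b^2 + 35*a*b^4 + 47*a*b^3 + 35*b^4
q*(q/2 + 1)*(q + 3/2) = q^3/2 + 7*q^2/4 + 3*q/2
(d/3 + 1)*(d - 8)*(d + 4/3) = d^3/3 - 11*d^2/9 - 92*d/9 - 32/3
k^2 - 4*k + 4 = (k - 2)^2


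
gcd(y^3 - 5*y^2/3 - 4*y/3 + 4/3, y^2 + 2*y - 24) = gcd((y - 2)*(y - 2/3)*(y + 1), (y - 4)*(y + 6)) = 1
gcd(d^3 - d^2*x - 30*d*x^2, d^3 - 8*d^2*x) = d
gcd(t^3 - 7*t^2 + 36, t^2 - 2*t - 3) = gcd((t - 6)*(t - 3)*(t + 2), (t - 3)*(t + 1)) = t - 3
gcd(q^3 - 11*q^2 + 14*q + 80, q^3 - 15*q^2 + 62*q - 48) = q - 8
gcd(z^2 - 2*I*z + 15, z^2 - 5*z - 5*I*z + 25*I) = z - 5*I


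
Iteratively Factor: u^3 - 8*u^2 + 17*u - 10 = (u - 5)*(u^2 - 3*u + 2) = (u - 5)*(u - 2)*(u - 1)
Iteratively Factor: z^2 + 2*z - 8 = (z - 2)*(z + 4)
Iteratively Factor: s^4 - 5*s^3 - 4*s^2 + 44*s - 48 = (s - 2)*(s^3 - 3*s^2 - 10*s + 24) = (s - 2)*(s + 3)*(s^2 - 6*s + 8) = (s - 4)*(s - 2)*(s + 3)*(s - 2)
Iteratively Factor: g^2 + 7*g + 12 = (g + 3)*(g + 4)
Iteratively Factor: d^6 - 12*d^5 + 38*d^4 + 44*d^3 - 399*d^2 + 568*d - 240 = (d - 1)*(d^5 - 11*d^4 + 27*d^3 + 71*d^2 - 328*d + 240) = (d - 1)^2*(d^4 - 10*d^3 + 17*d^2 + 88*d - 240) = (d - 5)*(d - 1)^2*(d^3 - 5*d^2 - 8*d + 48) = (d - 5)*(d - 4)*(d - 1)^2*(d^2 - d - 12) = (d - 5)*(d - 4)*(d - 1)^2*(d + 3)*(d - 4)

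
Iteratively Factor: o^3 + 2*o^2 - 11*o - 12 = (o - 3)*(o^2 + 5*o + 4) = (o - 3)*(o + 4)*(o + 1)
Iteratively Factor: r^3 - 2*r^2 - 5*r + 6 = (r - 1)*(r^2 - r - 6) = (r - 1)*(r + 2)*(r - 3)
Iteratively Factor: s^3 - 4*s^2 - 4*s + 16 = (s - 2)*(s^2 - 2*s - 8) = (s - 4)*(s - 2)*(s + 2)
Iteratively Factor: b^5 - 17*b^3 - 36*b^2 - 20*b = (b + 2)*(b^4 - 2*b^3 - 13*b^2 - 10*b) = (b + 2)^2*(b^3 - 4*b^2 - 5*b) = (b + 1)*(b + 2)^2*(b^2 - 5*b) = b*(b + 1)*(b + 2)^2*(b - 5)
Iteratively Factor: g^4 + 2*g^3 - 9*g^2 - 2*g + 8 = (g - 1)*(g^3 + 3*g^2 - 6*g - 8) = (g - 1)*(g + 1)*(g^2 + 2*g - 8) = (g - 1)*(g + 1)*(g + 4)*(g - 2)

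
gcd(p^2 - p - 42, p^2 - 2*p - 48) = p + 6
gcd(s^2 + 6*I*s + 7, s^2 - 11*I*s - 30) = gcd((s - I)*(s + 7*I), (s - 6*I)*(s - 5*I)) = 1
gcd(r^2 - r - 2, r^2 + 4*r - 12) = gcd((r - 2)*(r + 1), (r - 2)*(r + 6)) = r - 2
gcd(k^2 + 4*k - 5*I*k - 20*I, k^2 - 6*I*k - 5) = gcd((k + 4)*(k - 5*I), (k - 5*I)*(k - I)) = k - 5*I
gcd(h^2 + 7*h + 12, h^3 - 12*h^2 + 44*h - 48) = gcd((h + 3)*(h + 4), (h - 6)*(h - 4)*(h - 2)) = 1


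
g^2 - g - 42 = (g - 7)*(g + 6)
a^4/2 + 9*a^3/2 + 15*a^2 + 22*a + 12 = (a/2 + 1)*(a + 2)^2*(a + 3)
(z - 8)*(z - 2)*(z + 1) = z^3 - 9*z^2 + 6*z + 16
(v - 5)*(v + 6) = v^2 + v - 30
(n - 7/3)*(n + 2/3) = n^2 - 5*n/3 - 14/9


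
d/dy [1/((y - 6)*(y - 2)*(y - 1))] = (-(y - 6)*(y - 2) - (y - 6)*(y - 1) - (y - 2)*(y - 1))/((y - 6)^2*(y - 2)^2*(y - 1)^2)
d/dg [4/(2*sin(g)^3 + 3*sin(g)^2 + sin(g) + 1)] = 4*(-6*sin(g) + 3*cos(2*g) - 4)*cos(g)/(2*sin(g)^3 + 3*sin(g)^2 + sin(g) + 1)^2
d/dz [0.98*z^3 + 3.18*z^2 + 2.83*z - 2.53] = 2.94*z^2 + 6.36*z + 2.83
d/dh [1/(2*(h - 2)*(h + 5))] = (-h - 3/2)/(h^4 + 6*h^3 - 11*h^2 - 60*h + 100)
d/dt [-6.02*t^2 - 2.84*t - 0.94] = -12.04*t - 2.84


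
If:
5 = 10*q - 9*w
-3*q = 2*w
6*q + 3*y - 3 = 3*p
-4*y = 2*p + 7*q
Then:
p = -89/141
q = 10/47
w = -15/47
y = -8/141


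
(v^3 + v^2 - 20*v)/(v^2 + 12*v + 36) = v*(v^2 + v - 20)/(v^2 + 12*v + 36)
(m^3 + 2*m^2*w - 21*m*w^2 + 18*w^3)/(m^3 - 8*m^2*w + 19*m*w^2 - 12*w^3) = (-m - 6*w)/(-m + 4*w)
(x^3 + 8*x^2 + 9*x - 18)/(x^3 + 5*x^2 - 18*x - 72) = (x - 1)/(x - 4)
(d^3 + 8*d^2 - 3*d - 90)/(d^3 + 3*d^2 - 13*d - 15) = (d + 6)/(d + 1)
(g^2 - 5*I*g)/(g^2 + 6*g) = (g - 5*I)/(g + 6)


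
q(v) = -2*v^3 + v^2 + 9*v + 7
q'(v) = -6*v^2 + 2*v + 9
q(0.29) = 9.65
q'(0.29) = 9.08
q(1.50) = 16.00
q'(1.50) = -1.50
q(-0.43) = 3.47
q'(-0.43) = 7.03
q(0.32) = 9.92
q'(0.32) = 9.03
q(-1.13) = 0.99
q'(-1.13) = -0.92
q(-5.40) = 302.49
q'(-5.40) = -176.76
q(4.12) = -78.81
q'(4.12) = -84.61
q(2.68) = -0.20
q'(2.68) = -28.73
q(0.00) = 7.00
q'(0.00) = 9.00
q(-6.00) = 421.00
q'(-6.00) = -219.00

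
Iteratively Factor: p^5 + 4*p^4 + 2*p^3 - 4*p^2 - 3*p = (p + 1)*(p^4 + 3*p^3 - p^2 - 3*p) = (p + 1)*(p + 3)*(p^3 - p) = (p + 1)^2*(p + 3)*(p^2 - p) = (p - 1)*(p + 1)^2*(p + 3)*(p)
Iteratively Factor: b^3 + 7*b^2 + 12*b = (b + 3)*(b^2 + 4*b) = b*(b + 3)*(b + 4)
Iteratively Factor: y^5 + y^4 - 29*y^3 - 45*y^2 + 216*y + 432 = (y - 4)*(y^4 + 5*y^3 - 9*y^2 - 81*y - 108) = (y - 4)*(y + 3)*(y^3 + 2*y^2 - 15*y - 36) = (y - 4)*(y + 3)^2*(y^2 - y - 12) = (y - 4)*(y + 3)^3*(y - 4)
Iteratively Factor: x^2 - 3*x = (x)*(x - 3)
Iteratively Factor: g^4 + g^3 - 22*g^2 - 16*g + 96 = (g - 4)*(g^3 + 5*g^2 - 2*g - 24) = (g - 4)*(g + 4)*(g^2 + g - 6) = (g - 4)*(g - 2)*(g + 4)*(g + 3)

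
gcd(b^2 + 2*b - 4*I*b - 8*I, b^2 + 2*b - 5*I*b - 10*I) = b + 2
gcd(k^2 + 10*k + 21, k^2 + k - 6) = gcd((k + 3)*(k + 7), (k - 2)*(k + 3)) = k + 3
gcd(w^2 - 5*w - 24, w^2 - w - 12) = w + 3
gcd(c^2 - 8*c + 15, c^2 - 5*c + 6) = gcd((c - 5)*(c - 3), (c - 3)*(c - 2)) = c - 3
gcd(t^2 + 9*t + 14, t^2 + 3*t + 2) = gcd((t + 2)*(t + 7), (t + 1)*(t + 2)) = t + 2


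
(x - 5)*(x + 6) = x^2 + x - 30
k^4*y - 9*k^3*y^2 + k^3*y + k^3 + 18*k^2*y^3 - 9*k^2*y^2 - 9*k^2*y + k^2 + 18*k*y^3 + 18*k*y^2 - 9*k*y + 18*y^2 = (k + 1)*(k - 6*y)*(k - 3*y)*(k*y + 1)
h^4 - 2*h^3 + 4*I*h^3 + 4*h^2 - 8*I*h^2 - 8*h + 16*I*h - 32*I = (h - 2)*(h - 2*I)*(h + 2*I)*(h + 4*I)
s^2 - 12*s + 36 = (s - 6)^2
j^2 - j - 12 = (j - 4)*(j + 3)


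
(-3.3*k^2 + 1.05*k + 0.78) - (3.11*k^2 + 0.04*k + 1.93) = -6.41*k^2 + 1.01*k - 1.15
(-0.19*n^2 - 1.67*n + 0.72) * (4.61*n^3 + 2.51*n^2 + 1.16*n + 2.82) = -0.8759*n^5 - 8.1756*n^4 - 1.0929*n^3 - 0.6658*n^2 - 3.8742*n + 2.0304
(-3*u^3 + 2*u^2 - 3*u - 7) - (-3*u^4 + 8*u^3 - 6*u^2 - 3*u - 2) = 3*u^4 - 11*u^3 + 8*u^2 - 5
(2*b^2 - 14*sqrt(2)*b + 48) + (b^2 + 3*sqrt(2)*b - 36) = 3*b^2 - 11*sqrt(2)*b + 12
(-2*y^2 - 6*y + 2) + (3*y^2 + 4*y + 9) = y^2 - 2*y + 11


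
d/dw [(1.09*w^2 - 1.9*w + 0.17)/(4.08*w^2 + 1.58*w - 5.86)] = (9.4742*w^2 - 14.162*w + 10.8654)/(16.6464*w^4 + 12.8928*w^3 - 45.3212*w^2 - 18.5176*w + 34.3396)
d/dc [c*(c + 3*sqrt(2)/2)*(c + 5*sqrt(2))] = 3*c^2 + 13*sqrt(2)*c + 15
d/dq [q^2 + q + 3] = 2*q + 1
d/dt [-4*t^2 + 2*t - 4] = 2 - 8*t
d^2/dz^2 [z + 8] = 0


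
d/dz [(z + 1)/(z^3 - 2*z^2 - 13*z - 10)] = (3 - 2*z)/(z^4 - 6*z^3 - 11*z^2 + 60*z + 100)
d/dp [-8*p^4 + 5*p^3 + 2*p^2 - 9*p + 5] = -32*p^3 + 15*p^2 + 4*p - 9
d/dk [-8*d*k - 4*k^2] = -8*d - 8*k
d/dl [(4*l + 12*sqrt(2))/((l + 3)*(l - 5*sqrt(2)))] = 4*((l + 3)*(l - 5*sqrt(2)) - (l + 3)*(l + 3*sqrt(2)) - (l - 5*sqrt(2))*(l + 3*sqrt(2)))/((l + 3)^2*(l - 5*sqrt(2))^2)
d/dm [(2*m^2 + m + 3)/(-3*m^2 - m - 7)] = (m^2 - 10*m - 4)/(9*m^4 + 6*m^3 + 43*m^2 + 14*m + 49)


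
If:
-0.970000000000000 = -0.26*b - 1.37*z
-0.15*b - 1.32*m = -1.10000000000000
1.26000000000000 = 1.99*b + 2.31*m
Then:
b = -0.38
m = 0.88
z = 0.78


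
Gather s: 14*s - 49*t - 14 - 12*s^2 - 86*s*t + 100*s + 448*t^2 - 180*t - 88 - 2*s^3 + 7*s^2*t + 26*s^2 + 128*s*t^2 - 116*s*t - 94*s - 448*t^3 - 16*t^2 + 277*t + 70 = -2*s^3 + s^2*(7*t + 14) + s*(128*t^2 - 202*t + 20) - 448*t^3 + 432*t^2 + 48*t - 32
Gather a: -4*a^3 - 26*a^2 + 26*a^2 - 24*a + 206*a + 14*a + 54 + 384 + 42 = -4*a^3 + 196*a + 480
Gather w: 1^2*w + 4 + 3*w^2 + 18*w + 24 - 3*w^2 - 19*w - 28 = 0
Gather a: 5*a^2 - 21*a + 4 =5*a^2 - 21*a + 4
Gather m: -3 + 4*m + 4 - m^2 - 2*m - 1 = -m^2 + 2*m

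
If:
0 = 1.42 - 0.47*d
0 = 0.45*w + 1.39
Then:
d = 3.02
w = -3.09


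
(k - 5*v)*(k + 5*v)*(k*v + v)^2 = k^4*v^2 + 2*k^3*v^2 - 25*k^2*v^4 + k^2*v^2 - 50*k*v^4 - 25*v^4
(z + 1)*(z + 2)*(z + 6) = z^3 + 9*z^2 + 20*z + 12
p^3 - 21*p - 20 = (p - 5)*(p + 1)*(p + 4)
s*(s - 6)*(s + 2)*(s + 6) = s^4 + 2*s^3 - 36*s^2 - 72*s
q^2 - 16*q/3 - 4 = (q - 6)*(q + 2/3)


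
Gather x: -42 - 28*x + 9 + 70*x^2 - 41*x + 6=70*x^2 - 69*x - 27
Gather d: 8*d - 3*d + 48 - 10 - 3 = 5*d + 35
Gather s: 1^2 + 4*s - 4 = 4*s - 3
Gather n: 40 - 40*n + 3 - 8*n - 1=42 - 48*n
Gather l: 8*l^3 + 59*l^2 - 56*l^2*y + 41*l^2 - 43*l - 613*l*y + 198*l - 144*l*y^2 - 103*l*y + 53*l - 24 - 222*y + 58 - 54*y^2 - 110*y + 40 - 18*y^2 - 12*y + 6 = 8*l^3 + l^2*(100 - 56*y) + l*(-144*y^2 - 716*y + 208) - 72*y^2 - 344*y + 80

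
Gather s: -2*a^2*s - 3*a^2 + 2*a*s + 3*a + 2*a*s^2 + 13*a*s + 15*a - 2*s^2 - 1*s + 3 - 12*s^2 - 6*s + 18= -3*a^2 + 18*a + s^2*(2*a - 14) + s*(-2*a^2 + 15*a - 7) + 21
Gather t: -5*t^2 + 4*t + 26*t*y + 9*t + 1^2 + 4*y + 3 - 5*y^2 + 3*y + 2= -5*t^2 + t*(26*y + 13) - 5*y^2 + 7*y + 6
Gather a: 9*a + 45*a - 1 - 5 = 54*a - 6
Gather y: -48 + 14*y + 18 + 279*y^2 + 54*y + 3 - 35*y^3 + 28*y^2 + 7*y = -35*y^3 + 307*y^2 + 75*y - 27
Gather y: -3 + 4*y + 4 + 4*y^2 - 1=4*y^2 + 4*y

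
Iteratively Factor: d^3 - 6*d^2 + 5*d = (d)*(d^2 - 6*d + 5) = d*(d - 1)*(d - 5)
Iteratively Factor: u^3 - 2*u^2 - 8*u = (u - 4)*(u^2 + 2*u) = (u - 4)*(u + 2)*(u)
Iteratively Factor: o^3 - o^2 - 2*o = (o + 1)*(o^2 - 2*o) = o*(o + 1)*(o - 2)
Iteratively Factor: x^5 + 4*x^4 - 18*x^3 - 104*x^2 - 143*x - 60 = (x + 3)*(x^4 + x^3 - 21*x^2 - 41*x - 20) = (x + 3)*(x + 4)*(x^3 - 3*x^2 - 9*x - 5) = (x + 1)*(x + 3)*(x + 4)*(x^2 - 4*x - 5) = (x + 1)^2*(x + 3)*(x + 4)*(x - 5)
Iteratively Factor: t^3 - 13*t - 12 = (t + 3)*(t^2 - 3*t - 4) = (t + 1)*(t + 3)*(t - 4)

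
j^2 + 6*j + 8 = (j + 2)*(j + 4)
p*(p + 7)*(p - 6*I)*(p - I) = p^4 + 7*p^3 - 7*I*p^3 - 6*p^2 - 49*I*p^2 - 42*p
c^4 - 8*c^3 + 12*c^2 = c^2*(c - 6)*(c - 2)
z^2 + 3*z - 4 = (z - 1)*(z + 4)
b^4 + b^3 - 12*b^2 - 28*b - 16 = (b - 4)*(b + 1)*(b + 2)^2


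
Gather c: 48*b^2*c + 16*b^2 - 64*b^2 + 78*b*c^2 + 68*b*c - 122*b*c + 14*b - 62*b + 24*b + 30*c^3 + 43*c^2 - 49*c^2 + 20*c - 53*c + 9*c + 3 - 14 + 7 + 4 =-48*b^2 - 24*b + 30*c^3 + c^2*(78*b - 6) + c*(48*b^2 - 54*b - 24)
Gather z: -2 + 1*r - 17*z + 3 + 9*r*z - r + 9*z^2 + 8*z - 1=9*z^2 + z*(9*r - 9)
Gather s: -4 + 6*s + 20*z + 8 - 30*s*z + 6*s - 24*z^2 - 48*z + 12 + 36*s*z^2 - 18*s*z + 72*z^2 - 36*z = s*(36*z^2 - 48*z + 12) + 48*z^2 - 64*z + 16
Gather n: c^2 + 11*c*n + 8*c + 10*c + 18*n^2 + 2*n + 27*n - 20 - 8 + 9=c^2 + 18*c + 18*n^2 + n*(11*c + 29) - 19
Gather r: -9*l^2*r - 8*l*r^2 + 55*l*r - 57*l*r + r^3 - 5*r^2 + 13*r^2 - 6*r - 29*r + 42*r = r^3 + r^2*(8 - 8*l) + r*(-9*l^2 - 2*l + 7)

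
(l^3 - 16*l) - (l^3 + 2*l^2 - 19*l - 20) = -2*l^2 + 3*l + 20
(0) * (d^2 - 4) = 0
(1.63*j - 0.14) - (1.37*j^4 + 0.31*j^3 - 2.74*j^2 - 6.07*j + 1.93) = -1.37*j^4 - 0.31*j^3 + 2.74*j^2 + 7.7*j - 2.07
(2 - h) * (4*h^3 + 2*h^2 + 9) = -4*h^4 + 6*h^3 + 4*h^2 - 9*h + 18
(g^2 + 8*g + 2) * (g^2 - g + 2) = g^4 + 7*g^3 - 4*g^2 + 14*g + 4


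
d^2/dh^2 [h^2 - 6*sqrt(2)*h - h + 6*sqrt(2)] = 2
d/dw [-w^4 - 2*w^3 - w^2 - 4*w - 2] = -4*w^3 - 6*w^2 - 2*w - 4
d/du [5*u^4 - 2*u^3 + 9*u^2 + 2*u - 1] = 20*u^3 - 6*u^2 + 18*u + 2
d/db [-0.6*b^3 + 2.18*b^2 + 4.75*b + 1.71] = -1.8*b^2 + 4.36*b + 4.75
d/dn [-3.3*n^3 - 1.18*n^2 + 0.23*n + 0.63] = -9.9*n^2 - 2.36*n + 0.23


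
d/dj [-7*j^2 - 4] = -14*j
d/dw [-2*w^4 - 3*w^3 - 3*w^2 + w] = -8*w^3 - 9*w^2 - 6*w + 1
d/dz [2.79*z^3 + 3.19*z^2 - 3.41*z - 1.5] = 8.37*z^2 + 6.38*z - 3.41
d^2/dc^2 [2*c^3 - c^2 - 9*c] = 12*c - 2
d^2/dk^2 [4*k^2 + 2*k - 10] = 8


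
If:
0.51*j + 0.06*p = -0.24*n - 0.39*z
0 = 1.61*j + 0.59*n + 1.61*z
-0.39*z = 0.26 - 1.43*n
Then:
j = -1.09994353472614*z - 0.0666290231507623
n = 0.272727272727273*z + 0.181818181818182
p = 1.75861095426313*z - 0.160926030491248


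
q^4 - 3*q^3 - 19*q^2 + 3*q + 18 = (q - 6)*(q - 1)*(q + 1)*(q + 3)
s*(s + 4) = s^2 + 4*s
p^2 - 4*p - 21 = (p - 7)*(p + 3)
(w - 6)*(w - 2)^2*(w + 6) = w^4 - 4*w^3 - 32*w^2 + 144*w - 144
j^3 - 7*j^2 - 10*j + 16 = (j - 8)*(j - 1)*(j + 2)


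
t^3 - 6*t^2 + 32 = (t - 4)^2*(t + 2)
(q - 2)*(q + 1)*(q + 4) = q^3 + 3*q^2 - 6*q - 8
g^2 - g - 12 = (g - 4)*(g + 3)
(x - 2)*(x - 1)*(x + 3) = x^3 - 7*x + 6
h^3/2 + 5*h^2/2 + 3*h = h*(h/2 + 1)*(h + 3)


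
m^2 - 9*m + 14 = (m - 7)*(m - 2)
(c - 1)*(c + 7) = c^2 + 6*c - 7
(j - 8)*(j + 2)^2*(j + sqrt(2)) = j^4 - 4*j^3 + sqrt(2)*j^3 - 28*j^2 - 4*sqrt(2)*j^2 - 28*sqrt(2)*j - 32*j - 32*sqrt(2)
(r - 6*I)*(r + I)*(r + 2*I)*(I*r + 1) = I*r^4 + 4*r^3 + 13*I*r^2 + 4*r + 12*I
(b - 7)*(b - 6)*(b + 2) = b^3 - 11*b^2 + 16*b + 84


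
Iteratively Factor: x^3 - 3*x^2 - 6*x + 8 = (x - 4)*(x^2 + x - 2) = (x - 4)*(x - 1)*(x + 2)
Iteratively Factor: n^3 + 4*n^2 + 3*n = (n + 1)*(n^2 + 3*n) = (n + 1)*(n + 3)*(n)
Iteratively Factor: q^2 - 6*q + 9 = (q - 3)*(q - 3)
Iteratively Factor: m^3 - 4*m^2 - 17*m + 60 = (m - 5)*(m^2 + m - 12) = (m - 5)*(m - 3)*(m + 4)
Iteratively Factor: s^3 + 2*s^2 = (s + 2)*(s^2) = s*(s + 2)*(s)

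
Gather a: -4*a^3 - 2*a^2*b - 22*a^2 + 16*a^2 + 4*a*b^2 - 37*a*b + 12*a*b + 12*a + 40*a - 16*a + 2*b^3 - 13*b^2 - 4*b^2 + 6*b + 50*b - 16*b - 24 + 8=-4*a^3 + a^2*(-2*b - 6) + a*(4*b^2 - 25*b + 36) + 2*b^3 - 17*b^2 + 40*b - 16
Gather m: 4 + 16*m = 16*m + 4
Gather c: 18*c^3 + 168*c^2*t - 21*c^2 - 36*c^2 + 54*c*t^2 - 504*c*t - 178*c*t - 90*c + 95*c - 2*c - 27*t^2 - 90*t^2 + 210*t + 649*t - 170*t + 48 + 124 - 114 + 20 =18*c^3 + c^2*(168*t - 57) + c*(54*t^2 - 682*t + 3) - 117*t^2 + 689*t + 78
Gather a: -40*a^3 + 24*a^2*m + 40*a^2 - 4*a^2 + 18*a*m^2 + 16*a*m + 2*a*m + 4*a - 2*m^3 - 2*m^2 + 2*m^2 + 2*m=-40*a^3 + a^2*(24*m + 36) + a*(18*m^2 + 18*m + 4) - 2*m^3 + 2*m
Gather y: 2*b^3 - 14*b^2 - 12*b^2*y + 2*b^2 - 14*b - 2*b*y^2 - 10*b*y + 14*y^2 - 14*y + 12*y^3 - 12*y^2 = 2*b^3 - 12*b^2 - 14*b + 12*y^3 + y^2*(2 - 2*b) + y*(-12*b^2 - 10*b - 14)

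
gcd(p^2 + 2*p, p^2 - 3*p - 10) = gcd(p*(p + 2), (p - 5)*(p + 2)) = p + 2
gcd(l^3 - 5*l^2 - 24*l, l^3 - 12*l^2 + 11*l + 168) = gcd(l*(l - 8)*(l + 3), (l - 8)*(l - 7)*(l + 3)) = l^2 - 5*l - 24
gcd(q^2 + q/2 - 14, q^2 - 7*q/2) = q - 7/2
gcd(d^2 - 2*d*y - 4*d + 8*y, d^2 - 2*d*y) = -d + 2*y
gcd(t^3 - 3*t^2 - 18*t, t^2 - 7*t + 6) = t - 6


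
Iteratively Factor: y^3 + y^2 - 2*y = (y)*(y^2 + y - 2) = y*(y - 1)*(y + 2)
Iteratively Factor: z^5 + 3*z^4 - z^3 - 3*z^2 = (z - 1)*(z^4 + 4*z^3 + 3*z^2) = z*(z - 1)*(z^3 + 4*z^2 + 3*z) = z^2*(z - 1)*(z^2 + 4*z + 3) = z^2*(z - 1)*(z + 1)*(z + 3)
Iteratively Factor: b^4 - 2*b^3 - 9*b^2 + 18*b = (b - 2)*(b^3 - 9*b) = b*(b - 2)*(b^2 - 9) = b*(b - 3)*(b - 2)*(b + 3)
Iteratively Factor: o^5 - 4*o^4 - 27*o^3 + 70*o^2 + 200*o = (o + 2)*(o^4 - 6*o^3 - 15*o^2 + 100*o) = o*(o + 2)*(o^3 - 6*o^2 - 15*o + 100) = o*(o - 5)*(o + 2)*(o^2 - o - 20) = o*(o - 5)^2*(o + 2)*(o + 4)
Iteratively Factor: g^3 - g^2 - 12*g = (g - 4)*(g^2 + 3*g) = (g - 4)*(g + 3)*(g)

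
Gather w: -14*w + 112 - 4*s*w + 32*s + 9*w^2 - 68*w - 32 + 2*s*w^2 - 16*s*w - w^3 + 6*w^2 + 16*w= 32*s - w^3 + w^2*(2*s + 15) + w*(-20*s - 66) + 80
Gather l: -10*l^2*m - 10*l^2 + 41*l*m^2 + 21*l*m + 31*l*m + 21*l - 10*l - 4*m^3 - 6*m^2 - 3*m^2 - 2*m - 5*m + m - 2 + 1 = l^2*(-10*m - 10) + l*(41*m^2 + 52*m + 11) - 4*m^3 - 9*m^2 - 6*m - 1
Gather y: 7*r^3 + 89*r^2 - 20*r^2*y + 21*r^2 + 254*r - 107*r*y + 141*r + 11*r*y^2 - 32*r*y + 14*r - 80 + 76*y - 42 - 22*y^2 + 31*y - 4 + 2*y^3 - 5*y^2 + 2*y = 7*r^3 + 110*r^2 + 409*r + 2*y^3 + y^2*(11*r - 27) + y*(-20*r^2 - 139*r + 109) - 126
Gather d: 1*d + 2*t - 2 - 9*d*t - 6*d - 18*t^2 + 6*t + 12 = d*(-9*t - 5) - 18*t^2 + 8*t + 10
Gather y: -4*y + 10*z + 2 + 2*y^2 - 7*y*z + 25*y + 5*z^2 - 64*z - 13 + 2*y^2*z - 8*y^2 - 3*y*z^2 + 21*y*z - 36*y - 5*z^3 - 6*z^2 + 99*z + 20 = y^2*(2*z - 6) + y*(-3*z^2 + 14*z - 15) - 5*z^3 - z^2 + 45*z + 9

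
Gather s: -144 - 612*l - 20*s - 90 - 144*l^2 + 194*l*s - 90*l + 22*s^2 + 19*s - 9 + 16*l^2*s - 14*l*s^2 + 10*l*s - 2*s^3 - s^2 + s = -144*l^2 - 702*l - 2*s^3 + s^2*(21 - 14*l) + s*(16*l^2 + 204*l) - 243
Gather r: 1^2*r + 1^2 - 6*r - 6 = -5*r - 5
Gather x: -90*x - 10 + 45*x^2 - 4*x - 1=45*x^2 - 94*x - 11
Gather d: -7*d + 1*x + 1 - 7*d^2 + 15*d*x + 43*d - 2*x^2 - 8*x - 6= -7*d^2 + d*(15*x + 36) - 2*x^2 - 7*x - 5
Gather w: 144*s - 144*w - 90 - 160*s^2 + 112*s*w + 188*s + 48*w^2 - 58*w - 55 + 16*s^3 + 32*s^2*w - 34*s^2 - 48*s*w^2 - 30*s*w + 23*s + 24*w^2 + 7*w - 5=16*s^3 - 194*s^2 + 355*s + w^2*(72 - 48*s) + w*(32*s^2 + 82*s - 195) - 150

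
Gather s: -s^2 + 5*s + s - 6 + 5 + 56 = -s^2 + 6*s + 55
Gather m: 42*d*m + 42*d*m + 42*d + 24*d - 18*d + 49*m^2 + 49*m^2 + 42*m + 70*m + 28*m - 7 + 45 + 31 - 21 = 48*d + 98*m^2 + m*(84*d + 140) + 48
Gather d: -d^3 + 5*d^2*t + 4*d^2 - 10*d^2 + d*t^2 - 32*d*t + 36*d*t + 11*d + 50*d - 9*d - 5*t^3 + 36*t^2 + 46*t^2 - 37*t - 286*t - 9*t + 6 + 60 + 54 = -d^3 + d^2*(5*t - 6) + d*(t^2 + 4*t + 52) - 5*t^3 + 82*t^2 - 332*t + 120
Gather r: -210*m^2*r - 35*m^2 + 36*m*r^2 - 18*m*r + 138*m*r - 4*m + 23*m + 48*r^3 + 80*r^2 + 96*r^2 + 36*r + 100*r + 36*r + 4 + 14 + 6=-35*m^2 + 19*m + 48*r^3 + r^2*(36*m + 176) + r*(-210*m^2 + 120*m + 172) + 24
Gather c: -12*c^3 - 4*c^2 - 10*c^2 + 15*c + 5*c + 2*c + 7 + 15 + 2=-12*c^3 - 14*c^2 + 22*c + 24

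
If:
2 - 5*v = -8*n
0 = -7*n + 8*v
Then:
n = -16/29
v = -14/29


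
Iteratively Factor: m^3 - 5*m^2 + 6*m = (m - 2)*(m^2 - 3*m) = (m - 3)*(m - 2)*(m)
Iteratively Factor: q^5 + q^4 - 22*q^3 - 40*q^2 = (q + 2)*(q^4 - q^3 - 20*q^2) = (q - 5)*(q + 2)*(q^3 + 4*q^2) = (q - 5)*(q + 2)*(q + 4)*(q^2) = q*(q - 5)*(q + 2)*(q + 4)*(q)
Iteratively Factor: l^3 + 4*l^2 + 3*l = (l + 1)*(l^2 + 3*l) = (l + 1)*(l + 3)*(l)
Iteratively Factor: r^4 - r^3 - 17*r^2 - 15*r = (r + 3)*(r^3 - 4*r^2 - 5*r) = r*(r + 3)*(r^2 - 4*r - 5) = r*(r - 5)*(r + 3)*(r + 1)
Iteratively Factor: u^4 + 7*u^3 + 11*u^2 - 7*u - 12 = (u + 1)*(u^3 + 6*u^2 + 5*u - 12) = (u - 1)*(u + 1)*(u^2 + 7*u + 12) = (u - 1)*(u + 1)*(u + 3)*(u + 4)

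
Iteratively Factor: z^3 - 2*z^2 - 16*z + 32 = (z - 2)*(z^2 - 16) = (z - 4)*(z - 2)*(z + 4)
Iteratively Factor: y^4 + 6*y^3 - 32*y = (y)*(y^3 + 6*y^2 - 32) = y*(y - 2)*(y^2 + 8*y + 16) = y*(y - 2)*(y + 4)*(y + 4)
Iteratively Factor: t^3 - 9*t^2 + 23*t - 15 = (t - 3)*(t^2 - 6*t + 5) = (t - 5)*(t - 3)*(t - 1)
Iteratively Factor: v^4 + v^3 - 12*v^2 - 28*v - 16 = (v + 2)*(v^3 - v^2 - 10*v - 8) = (v - 4)*(v + 2)*(v^2 + 3*v + 2) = (v - 4)*(v + 2)^2*(v + 1)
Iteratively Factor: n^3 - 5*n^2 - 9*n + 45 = (n - 5)*(n^2 - 9) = (n - 5)*(n + 3)*(n - 3)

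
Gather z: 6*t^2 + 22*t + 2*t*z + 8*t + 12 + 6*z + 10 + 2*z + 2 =6*t^2 + 30*t + z*(2*t + 8) + 24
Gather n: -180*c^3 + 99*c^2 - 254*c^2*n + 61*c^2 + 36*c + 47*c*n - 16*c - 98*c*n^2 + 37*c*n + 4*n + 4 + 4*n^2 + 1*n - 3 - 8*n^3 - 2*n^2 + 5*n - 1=-180*c^3 + 160*c^2 + 20*c - 8*n^3 + n^2*(2 - 98*c) + n*(-254*c^2 + 84*c + 10)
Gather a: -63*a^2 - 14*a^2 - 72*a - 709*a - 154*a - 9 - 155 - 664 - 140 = -77*a^2 - 935*a - 968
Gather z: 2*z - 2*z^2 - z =-2*z^2 + z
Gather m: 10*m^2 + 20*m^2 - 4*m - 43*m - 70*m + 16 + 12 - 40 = 30*m^2 - 117*m - 12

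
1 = 1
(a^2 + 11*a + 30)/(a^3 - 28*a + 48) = (a + 5)/(a^2 - 6*a + 8)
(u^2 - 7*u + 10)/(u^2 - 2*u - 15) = (u - 2)/(u + 3)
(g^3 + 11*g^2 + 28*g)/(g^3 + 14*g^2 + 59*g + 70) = g*(g + 4)/(g^2 + 7*g + 10)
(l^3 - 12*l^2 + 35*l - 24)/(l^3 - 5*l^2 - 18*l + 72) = (l^2 - 9*l + 8)/(l^2 - 2*l - 24)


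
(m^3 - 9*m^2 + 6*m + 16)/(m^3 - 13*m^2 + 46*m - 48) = (m + 1)/(m - 3)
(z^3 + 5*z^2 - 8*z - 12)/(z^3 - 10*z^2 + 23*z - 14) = (z^2 + 7*z + 6)/(z^2 - 8*z + 7)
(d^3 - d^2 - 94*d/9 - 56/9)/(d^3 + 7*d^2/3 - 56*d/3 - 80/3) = (9*d^2 + 27*d + 14)/(3*(3*d^2 + 19*d + 20))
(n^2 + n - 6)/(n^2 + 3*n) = (n - 2)/n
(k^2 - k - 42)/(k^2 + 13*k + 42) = (k - 7)/(k + 7)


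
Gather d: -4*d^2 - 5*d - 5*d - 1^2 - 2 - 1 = -4*d^2 - 10*d - 4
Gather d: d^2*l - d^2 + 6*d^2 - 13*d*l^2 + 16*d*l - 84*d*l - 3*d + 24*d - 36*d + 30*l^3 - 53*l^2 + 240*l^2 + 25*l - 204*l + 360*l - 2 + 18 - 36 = d^2*(l + 5) + d*(-13*l^2 - 68*l - 15) + 30*l^3 + 187*l^2 + 181*l - 20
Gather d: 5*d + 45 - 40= 5*d + 5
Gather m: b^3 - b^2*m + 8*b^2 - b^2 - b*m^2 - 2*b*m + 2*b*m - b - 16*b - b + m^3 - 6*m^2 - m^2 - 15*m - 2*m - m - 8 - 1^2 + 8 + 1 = b^3 + 7*b^2 - 18*b + m^3 + m^2*(-b - 7) + m*(-b^2 - 18)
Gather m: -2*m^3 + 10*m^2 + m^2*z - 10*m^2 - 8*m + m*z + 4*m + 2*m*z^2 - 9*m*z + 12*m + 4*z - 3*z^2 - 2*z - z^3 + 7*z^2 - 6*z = -2*m^3 + m^2*z + m*(2*z^2 - 8*z + 8) - z^3 + 4*z^2 - 4*z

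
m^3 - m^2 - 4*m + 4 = (m - 2)*(m - 1)*(m + 2)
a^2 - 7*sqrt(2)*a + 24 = (a - 4*sqrt(2))*(a - 3*sqrt(2))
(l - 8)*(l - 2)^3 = l^4 - 14*l^3 + 60*l^2 - 104*l + 64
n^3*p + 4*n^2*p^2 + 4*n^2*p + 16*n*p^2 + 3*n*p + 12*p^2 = (n + 3)*(n + 4*p)*(n*p + p)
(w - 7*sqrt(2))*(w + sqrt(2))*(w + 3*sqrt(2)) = w^3 - 3*sqrt(2)*w^2 - 50*w - 42*sqrt(2)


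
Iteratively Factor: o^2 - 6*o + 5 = (o - 5)*(o - 1)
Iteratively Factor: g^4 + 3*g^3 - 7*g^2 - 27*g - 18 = (g - 3)*(g^3 + 6*g^2 + 11*g + 6) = (g - 3)*(g + 3)*(g^2 + 3*g + 2) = (g - 3)*(g + 1)*(g + 3)*(g + 2)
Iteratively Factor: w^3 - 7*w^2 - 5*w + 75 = (w - 5)*(w^2 - 2*w - 15) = (w - 5)*(w + 3)*(w - 5)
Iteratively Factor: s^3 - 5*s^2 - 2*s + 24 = (s + 2)*(s^2 - 7*s + 12) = (s - 3)*(s + 2)*(s - 4)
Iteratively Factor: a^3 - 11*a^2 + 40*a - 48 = (a - 4)*(a^2 - 7*a + 12) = (a - 4)^2*(a - 3)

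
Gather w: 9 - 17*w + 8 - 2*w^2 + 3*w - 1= -2*w^2 - 14*w + 16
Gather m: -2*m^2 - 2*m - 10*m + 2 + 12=-2*m^2 - 12*m + 14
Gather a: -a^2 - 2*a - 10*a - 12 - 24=-a^2 - 12*a - 36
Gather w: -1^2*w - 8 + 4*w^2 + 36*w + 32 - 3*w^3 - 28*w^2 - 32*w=-3*w^3 - 24*w^2 + 3*w + 24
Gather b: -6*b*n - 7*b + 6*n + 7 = b*(-6*n - 7) + 6*n + 7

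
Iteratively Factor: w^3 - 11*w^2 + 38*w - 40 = (w - 2)*(w^2 - 9*w + 20) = (w - 5)*(w - 2)*(w - 4)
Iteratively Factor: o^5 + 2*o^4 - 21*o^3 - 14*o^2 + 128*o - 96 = (o - 3)*(o^4 + 5*o^3 - 6*o^2 - 32*o + 32) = (o - 3)*(o - 1)*(o^3 + 6*o^2 - 32) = (o - 3)*(o - 1)*(o + 4)*(o^2 + 2*o - 8) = (o - 3)*(o - 2)*(o - 1)*(o + 4)*(o + 4)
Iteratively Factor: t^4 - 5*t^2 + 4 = (t + 1)*(t^3 - t^2 - 4*t + 4) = (t + 1)*(t + 2)*(t^2 - 3*t + 2) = (t - 1)*(t + 1)*(t + 2)*(t - 2)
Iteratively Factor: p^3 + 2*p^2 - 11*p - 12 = (p + 1)*(p^2 + p - 12) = (p + 1)*(p + 4)*(p - 3)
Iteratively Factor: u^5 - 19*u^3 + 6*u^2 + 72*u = (u)*(u^4 - 19*u^2 + 6*u + 72) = u*(u + 4)*(u^3 - 4*u^2 - 3*u + 18) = u*(u + 2)*(u + 4)*(u^2 - 6*u + 9) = u*(u - 3)*(u + 2)*(u + 4)*(u - 3)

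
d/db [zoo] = 0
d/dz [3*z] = 3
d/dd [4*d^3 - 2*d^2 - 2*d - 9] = 12*d^2 - 4*d - 2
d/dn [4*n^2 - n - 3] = 8*n - 1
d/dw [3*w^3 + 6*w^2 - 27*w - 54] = 9*w^2 + 12*w - 27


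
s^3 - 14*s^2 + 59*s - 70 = (s - 7)*(s - 5)*(s - 2)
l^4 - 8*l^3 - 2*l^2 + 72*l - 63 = (l - 7)*(l - 3)*(l - 1)*(l + 3)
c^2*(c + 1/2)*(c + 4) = c^4 + 9*c^3/2 + 2*c^2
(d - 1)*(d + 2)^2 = d^3 + 3*d^2 - 4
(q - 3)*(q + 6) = q^2 + 3*q - 18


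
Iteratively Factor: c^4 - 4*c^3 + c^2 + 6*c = (c + 1)*(c^3 - 5*c^2 + 6*c) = c*(c + 1)*(c^2 - 5*c + 6) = c*(c - 3)*(c + 1)*(c - 2)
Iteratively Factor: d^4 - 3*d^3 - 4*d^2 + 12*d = (d - 3)*(d^3 - 4*d) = (d - 3)*(d - 2)*(d^2 + 2*d) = (d - 3)*(d - 2)*(d + 2)*(d)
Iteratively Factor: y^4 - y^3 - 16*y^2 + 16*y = (y + 4)*(y^3 - 5*y^2 + 4*y) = (y - 4)*(y + 4)*(y^2 - y) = y*(y - 4)*(y + 4)*(y - 1)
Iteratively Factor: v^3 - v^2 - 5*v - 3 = (v + 1)*(v^2 - 2*v - 3) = (v - 3)*(v + 1)*(v + 1)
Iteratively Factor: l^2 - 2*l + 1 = (l - 1)*(l - 1)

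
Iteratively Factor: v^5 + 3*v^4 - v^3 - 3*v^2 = (v)*(v^4 + 3*v^3 - v^2 - 3*v) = v*(v + 3)*(v^3 - v) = v^2*(v + 3)*(v^2 - 1) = v^2*(v + 1)*(v + 3)*(v - 1)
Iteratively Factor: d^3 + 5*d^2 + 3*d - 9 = (d - 1)*(d^2 + 6*d + 9) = (d - 1)*(d + 3)*(d + 3)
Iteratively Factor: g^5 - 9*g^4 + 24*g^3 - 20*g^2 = (g - 2)*(g^4 - 7*g^3 + 10*g^2) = g*(g - 2)*(g^3 - 7*g^2 + 10*g) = g*(g - 5)*(g - 2)*(g^2 - 2*g) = g*(g - 5)*(g - 2)^2*(g)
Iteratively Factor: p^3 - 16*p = (p)*(p^2 - 16) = p*(p + 4)*(p - 4)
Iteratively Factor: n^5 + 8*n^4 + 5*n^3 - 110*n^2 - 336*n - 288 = (n + 2)*(n^4 + 6*n^3 - 7*n^2 - 96*n - 144) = (n + 2)*(n + 4)*(n^3 + 2*n^2 - 15*n - 36) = (n + 2)*(n + 3)*(n + 4)*(n^2 - n - 12) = (n + 2)*(n + 3)^2*(n + 4)*(n - 4)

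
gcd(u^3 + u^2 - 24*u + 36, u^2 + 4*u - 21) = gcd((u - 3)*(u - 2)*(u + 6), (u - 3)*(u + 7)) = u - 3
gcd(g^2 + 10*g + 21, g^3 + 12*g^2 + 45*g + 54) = g + 3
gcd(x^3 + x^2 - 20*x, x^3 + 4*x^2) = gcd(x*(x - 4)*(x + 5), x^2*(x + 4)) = x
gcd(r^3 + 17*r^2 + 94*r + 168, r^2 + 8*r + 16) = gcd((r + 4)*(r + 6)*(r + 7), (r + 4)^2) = r + 4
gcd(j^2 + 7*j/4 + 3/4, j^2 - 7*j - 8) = j + 1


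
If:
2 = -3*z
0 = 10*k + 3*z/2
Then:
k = 1/10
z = -2/3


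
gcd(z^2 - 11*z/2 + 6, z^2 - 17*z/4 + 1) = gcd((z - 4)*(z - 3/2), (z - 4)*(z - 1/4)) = z - 4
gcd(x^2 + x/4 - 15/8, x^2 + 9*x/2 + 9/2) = x + 3/2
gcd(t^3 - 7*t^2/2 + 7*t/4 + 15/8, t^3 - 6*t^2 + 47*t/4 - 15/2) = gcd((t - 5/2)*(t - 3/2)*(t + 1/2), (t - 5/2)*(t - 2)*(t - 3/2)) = t^2 - 4*t + 15/4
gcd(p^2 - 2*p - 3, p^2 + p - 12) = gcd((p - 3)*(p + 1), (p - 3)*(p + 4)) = p - 3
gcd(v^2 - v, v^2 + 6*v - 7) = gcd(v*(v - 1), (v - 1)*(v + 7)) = v - 1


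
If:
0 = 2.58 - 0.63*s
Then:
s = 4.10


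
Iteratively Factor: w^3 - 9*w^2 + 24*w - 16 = (w - 4)*(w^2 - 5*w + 4) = (w - 4)*(w - 1)*(w - 4)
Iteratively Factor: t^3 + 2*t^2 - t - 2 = (t + 2)*(t^2 - 1) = (t - 1)*(t + 2)*(t + 1)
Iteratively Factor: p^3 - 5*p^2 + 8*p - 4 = (p - 2)*(p^2 - 3*p + 2) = (p - 2)*(p - 1)*(p - 2)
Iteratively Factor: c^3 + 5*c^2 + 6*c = (c + 3)*(c^2 + 2*c) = (c + 2)*(c + 3)*(c)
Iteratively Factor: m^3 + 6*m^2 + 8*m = (m + 4)*(m^2 + 2*m) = (m + 2)*(m + 4)*(m)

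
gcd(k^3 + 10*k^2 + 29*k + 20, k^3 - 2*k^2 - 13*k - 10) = k + 1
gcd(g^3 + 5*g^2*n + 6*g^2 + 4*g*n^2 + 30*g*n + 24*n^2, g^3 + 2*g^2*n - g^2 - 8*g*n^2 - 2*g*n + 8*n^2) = g + 4*n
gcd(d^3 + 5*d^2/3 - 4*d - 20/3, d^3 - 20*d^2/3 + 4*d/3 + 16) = d - 2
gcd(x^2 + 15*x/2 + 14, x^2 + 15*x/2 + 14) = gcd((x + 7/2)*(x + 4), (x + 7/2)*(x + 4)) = x^2 + 15*x/2 + 14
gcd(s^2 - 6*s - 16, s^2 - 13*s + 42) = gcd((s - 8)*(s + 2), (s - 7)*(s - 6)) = 1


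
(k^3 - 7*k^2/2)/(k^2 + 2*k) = k*(2*k - 7)/(2*(k + 2))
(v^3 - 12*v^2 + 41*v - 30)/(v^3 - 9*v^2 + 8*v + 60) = (v - 1)/(v + 2)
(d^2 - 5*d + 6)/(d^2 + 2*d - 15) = (d - 2)/(d + 5)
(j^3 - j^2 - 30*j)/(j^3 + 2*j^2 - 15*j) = (j - 6)/(j - 3)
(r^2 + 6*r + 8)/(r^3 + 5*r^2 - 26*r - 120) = (r + 2)/(r^2 + r - 30)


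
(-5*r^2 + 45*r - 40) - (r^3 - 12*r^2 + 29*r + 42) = -r^3 + 7*r^2 + 16*r - 82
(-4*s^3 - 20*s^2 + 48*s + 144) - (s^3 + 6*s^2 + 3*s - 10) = -5*s^3 - 26*s^2 + 45*s + 154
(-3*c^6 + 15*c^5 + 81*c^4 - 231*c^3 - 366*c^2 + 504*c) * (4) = -12*c^6 + 60*c^5 + 324*c^4 - 924*c^3 - 1464*c^2 + 2016*c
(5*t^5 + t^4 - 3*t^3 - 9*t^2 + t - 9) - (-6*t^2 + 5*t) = 5*t^5 + t^4 - 3*t^3 - 3*t^2 - 4*t - 9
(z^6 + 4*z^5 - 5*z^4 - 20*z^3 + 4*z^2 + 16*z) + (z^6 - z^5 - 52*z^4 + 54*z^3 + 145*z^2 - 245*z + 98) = 2*z^6 + 3*z^5 - 57*z^4 + 34*z^3 + 149*z^2 - 229*z + 98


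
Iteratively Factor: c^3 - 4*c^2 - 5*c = (c + 1)*(c^2 - 5*c) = c*(c + 1)*(c - 5)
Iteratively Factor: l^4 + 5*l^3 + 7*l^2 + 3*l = (l + 1)*(l^3 + 4*l^2 + 3*l) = (l + 1)*(l + 3)*(l^2 + l) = l*(l + 1)*(l + 3)*(l + 1)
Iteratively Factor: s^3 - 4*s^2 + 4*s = (s)*(s^2 - 4*s + 4) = s*(s - 2)*(s - 2)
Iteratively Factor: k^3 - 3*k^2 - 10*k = (k)*(k^2 - 3*k - 10) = k*(k - 5)*(k + 2)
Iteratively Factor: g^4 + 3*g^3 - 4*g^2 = (g - 1)*(g^3 + 4*g^2) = g*(g - 1)*(g^2 + 4*g) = g*(g - 1)*(g + 4)*(g)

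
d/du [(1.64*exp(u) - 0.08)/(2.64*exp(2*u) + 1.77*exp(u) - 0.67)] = (-4.3296*exp(2*u) + 0.4224*exp(u) - 0.9572)*exp(u)/(6.9696*exp(4*u) + 9.3456*exp(3*u) - 0.4047*exp(2*u) - 2.3718*exp(u) + 0.4489)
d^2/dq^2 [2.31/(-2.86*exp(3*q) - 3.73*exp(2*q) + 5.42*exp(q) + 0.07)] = (-2.31*(8.58*exp(2*q) + 7.46*exp(q) - 5.42)*(17.16*exp(2*q) + 14.92*exp(q) - 10.84)*exp(q) + (59.4594*exp(2*q) + 34.4652*exp(q) - 12.5202)*(2.86*exp(3*q) + 3.73*exp(2*q) - 5.42*exp(q) - 0.07))*exp(q)/(2.86*exp(3*q) + 3.73*exp(2*q) - 5.42*exp(q) - 0.07)^3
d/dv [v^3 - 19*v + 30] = 3*v^2 - 19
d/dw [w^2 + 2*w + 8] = 2*w + 2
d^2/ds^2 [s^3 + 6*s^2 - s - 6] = 6*s + 12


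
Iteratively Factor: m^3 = (m)*(m^2) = m^2*(m)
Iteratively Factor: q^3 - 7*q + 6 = (q + 3)*(q^2 - 3*q + 2) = (q - 2)*(q + 3)*(q - 1)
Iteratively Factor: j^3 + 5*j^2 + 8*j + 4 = (j + 1)*(j^2 + 4*j + 4) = (j + 1)*(j + 2)*(j + 2)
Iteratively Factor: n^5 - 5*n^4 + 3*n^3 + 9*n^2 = (n - 3)*(n^4 - 2*n^3 - 3*n^2) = n*(n - 3)*(n^3 - 2*n^2 - 3*n) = n*(n - 3)*(n + 1)*(n^2 - 3*n) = n*(n - 3)^2*(n + 1)*(n)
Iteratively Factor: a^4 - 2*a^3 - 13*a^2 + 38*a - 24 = (a - 2)*(a^3 - 13*a + 12) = (a - 2)*(a - 1)*(a^2 + a - 12) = (a - 2)*(a - 1)*(a + 4)*(a - 3)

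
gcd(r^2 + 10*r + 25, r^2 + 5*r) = r + 5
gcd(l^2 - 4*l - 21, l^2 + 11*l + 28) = 1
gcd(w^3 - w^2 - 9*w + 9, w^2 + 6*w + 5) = 1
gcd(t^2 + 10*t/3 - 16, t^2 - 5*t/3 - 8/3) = t - 8/3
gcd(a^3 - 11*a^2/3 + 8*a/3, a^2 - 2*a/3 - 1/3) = a - 1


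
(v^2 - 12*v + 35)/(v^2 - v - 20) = (v - 7)/(v + 4)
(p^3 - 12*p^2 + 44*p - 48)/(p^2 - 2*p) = p - 10 + 24/p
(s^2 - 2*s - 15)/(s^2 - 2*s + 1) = (s^2 - 2*s - 15)/(s^2 - 2*s + 1)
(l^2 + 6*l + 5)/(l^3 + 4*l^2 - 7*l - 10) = 1/(l - 2)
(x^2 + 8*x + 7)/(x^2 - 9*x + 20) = (x^2 + 8*x + 7)/(x^2 - 9*x + 20)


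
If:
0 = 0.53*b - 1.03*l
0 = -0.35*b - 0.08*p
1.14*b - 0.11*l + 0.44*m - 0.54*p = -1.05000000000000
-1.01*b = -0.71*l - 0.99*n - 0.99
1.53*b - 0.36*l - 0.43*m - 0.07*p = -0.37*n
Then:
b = -0.12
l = -0.06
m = -1.41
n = -1.08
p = 0.55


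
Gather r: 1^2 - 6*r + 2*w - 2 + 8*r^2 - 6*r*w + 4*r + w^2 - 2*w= 8*r^2 + r*(-6*w - 2) + w^2 - 1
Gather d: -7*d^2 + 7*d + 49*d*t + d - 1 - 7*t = -7*d^2 + d*(49*t + 8) - 7*t - 1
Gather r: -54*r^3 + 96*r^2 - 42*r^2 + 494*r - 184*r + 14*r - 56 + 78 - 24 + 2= -54*r^3 + 54*r^2 + 324*r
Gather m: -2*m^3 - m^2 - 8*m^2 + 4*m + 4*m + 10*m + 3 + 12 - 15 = -2*m^3 - 9*m^2 + 18*m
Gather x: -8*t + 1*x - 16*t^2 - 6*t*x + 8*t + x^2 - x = -16*t^2 - 6*t*x + x^2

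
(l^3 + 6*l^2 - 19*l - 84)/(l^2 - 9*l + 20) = (l^2 + 10*l + 21)/(l - 5)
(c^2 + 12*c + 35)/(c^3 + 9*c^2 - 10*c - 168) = (c + 5)/(c^2 + 2*c - 24)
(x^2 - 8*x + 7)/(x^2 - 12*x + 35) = (x - 1)/(x - 5)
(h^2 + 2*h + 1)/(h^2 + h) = (h + 1)/h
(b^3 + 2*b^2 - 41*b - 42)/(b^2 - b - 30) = (b^2 + 8*b + 7)/(b + 5)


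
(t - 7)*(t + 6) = t^2 - t - 42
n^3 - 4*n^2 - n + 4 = (n - 4)*(n - 1)*(n + 1)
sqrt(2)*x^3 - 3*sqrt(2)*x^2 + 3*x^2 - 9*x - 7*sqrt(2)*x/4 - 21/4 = (x - 7/2)*(x + 3*sqrt(2)/2)*(sqrt(2)*x + sqrt(2)/2)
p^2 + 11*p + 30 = (p + 5)*(p + 6)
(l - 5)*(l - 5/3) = l^2 - 20*l/3 + 25/3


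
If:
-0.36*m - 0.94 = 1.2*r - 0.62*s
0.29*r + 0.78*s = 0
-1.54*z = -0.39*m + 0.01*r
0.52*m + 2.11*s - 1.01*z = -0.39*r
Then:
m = -0.70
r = -0.48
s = 0.18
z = -0.18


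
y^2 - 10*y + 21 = (y - 7)*(y - 3)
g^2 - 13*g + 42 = (g - 7)*(g - 6)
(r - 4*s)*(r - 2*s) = r^2 - 6*r*s + 8*s^2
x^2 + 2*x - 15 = (x - 3)*(x + 5)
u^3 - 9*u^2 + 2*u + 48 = (u - 8)*(u - 3)*(u + 2)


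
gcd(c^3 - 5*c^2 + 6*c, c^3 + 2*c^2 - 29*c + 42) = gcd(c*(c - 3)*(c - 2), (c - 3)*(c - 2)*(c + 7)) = c^2 - 5*c + 6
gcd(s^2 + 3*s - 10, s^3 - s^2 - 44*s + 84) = s - 2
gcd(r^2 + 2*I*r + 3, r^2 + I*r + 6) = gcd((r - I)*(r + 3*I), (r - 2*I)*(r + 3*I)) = r + 3*I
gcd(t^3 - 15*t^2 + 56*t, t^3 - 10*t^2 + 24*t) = t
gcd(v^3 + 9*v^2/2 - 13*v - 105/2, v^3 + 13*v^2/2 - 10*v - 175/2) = v^2 + 3*v/2 - 35/2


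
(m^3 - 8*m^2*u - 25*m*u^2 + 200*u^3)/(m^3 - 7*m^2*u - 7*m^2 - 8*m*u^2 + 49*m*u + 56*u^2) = (m^2 - 25*u^2)/(m^2 + m*u - 7*m - 7*u)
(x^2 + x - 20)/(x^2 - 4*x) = (x + 5)/x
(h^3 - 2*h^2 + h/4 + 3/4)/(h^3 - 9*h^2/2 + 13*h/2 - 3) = (h + 1/2)/(h - 2)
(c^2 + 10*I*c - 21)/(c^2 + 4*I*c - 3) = (c + 7*I)/(c + I)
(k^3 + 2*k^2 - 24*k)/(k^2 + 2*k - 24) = k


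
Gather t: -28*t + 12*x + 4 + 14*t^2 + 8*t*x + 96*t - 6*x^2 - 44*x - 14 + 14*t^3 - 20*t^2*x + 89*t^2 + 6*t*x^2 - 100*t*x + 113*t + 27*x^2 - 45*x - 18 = 14*t^3 + t^2*(103 - 20*x) + t*(6*x^2 - 92*x + 181) + 21*x^2 - 77*x - 28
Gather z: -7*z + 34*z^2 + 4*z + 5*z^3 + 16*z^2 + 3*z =5*z^3 + 50*z^2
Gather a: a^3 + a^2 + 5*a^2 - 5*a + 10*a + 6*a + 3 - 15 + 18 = a^3 + 6*a^2 + 11*a + 6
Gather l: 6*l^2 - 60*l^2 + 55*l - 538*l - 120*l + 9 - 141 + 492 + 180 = -54*l^2 - 603*l + 540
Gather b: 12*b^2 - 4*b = 12*b^2 - 4*b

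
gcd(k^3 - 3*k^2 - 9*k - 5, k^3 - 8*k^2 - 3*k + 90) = k - 5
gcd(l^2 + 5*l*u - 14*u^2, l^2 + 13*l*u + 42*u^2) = l + 7*u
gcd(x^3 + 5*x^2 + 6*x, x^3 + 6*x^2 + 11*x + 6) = x^2 + 5*x + 6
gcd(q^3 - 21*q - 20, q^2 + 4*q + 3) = q + 1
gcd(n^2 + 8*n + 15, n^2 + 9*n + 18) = n + 3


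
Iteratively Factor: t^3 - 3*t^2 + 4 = (t + 1)*(t^2 - 4*t + 4) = (t - 2)*(t + 1)*(t - 2)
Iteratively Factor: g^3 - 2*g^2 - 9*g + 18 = (g - 2)*(g^2 - 9) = (g - 2)*(g + 3)*(g - 3)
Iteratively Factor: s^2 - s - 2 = (s - 2)*(s + 1)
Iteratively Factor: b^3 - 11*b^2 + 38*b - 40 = (b - 2)*(b^2 - 9*b + 20) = (b - 5)*(b - 2)*(b - 4)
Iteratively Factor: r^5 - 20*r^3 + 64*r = (r - 2)*(r^4 + 2*r^3 - 16*r^2 - 32*r) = (r - 4)*(r - 2)*(r^3 + 6*r^2 + 8*r) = (r - 4)*(r - 2)*(r + 2)*(r^2 + 4*r) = r*(r - 4)*(r - 2)*(r + 2)*(r + 4)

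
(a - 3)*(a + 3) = a^2 - 9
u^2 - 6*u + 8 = (u - 4)*(u - 2)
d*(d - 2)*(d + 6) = d^3 + 4*d^2 - 12*d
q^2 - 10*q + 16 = (q - 8)*(q - 2)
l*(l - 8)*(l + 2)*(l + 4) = l^4 - 2*l^3 - 40*l^2 - 64*l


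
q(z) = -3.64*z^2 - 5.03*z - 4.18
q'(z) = -7.28*z - 5.03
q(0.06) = -4.49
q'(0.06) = -5.47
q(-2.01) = -8.78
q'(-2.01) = 9.60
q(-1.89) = -7.68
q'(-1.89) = 8.73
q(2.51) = -39.74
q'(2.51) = -23.30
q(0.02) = -4.28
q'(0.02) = -5.18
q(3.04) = -53.11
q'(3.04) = -27.16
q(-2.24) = -11.18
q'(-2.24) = 11.28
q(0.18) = -5.20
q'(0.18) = -6.34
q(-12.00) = -467.98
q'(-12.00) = 82.33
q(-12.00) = -467.98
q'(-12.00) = 82.33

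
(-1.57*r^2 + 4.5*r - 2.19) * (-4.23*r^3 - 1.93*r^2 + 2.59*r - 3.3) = 6.6411*r^5 - 16.0049*r^4 - 3.4876*r^3 + 21.0627*r^2 - 20.5221*r + 7.227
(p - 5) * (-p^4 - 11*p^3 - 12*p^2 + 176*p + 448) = -p^5 - 6*p^4 + 43*p^3 + 236*p^2 - 432*p - 2240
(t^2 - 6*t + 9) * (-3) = -3*t^2 + 18*t - 27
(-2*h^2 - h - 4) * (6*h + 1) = -12*h^3 - 8*h^2 - 25*h - 4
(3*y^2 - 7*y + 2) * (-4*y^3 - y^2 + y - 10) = -12*y^5 + 25*y^4 + 2*y^3 - 39*y^2 + 72*y - 20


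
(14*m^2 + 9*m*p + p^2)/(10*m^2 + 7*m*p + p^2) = (7*m + p)/(5*m + p)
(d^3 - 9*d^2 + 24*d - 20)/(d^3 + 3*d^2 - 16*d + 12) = (d^2 - 7*d + 10)/(d^2 + 5*d - 6)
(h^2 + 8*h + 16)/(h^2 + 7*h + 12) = (h + 4)/(h + 3)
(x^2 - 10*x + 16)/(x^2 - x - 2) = (x - 8)/(x + 1)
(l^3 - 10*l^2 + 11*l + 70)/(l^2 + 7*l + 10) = (l^2 - 12*l + 35)/(l + 5)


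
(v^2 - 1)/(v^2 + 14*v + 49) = (v^2 - 1)/(v^2 + 14*v + 49)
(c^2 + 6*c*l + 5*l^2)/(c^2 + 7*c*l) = (c^2 + 6*c*l + 5*l^2)/(c*(c + 7*l))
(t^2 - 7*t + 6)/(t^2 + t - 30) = (t^2 - 7*t + 6)/(t^2 + t - 30)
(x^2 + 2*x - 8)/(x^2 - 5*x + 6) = (x + 4)/(x - 3)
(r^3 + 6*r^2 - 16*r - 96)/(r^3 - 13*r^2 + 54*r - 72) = (r^2 + 10*r + 24)/(r^2 - 9*r + 18)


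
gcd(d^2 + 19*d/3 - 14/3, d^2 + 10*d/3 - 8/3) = d - 2/3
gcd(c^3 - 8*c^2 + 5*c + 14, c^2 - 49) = c - 7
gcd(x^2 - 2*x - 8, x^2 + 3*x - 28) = x - 4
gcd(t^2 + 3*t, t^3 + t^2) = t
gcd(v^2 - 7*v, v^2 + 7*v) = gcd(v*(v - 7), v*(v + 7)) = v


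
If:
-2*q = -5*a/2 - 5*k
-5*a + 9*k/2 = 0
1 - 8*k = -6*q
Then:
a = -18/275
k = -4/55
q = -29/110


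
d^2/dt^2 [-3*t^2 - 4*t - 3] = -6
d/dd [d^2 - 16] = 2*d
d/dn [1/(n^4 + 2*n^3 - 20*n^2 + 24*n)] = 2*(-2*n^3 - 3*n^2 + 20*n - 12)/(n^2*(n^3 + 2*n^2 - 20*n + 24)^2)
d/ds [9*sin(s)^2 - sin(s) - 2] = (18*sin(s) - 1)*cos(s)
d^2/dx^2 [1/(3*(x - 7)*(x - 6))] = 2*((x - 7)^2 + (x - 7)*(x - 6) + (x - 6)^2)/(3*(x - 7)^3*(x - 6)^3)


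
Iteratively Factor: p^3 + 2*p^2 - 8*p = (p - 2)*(p^2 + 4*p) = p*(p - 2)*(p + 4)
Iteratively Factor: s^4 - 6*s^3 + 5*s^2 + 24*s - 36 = (s - 2)*(s^3 - 4*s^2 - 3*s + 18) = (s - 2)*(s + 2)*(s^2 - 6*s + 9) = (s - 3)*(s - 2)*(s + 2)*(s - 3)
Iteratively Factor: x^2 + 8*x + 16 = (x + 4)*(x + 4)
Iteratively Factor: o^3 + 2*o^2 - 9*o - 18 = (o + 3)*(o^2 - o - 6) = (o - 3)*(o + 3)*(o + 2)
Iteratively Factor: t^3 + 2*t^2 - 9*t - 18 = (t - 3)*(t^2 + 5*t + 6) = (t - 3)*(t + 2)*(t + 3)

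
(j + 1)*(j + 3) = j^2 + 4*j + 3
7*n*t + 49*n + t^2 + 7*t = (7*n + t)*(t + 7)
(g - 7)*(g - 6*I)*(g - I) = g^3 - 7*g^2 - 7*I*g^2 - 6*g + 49*I*g + 42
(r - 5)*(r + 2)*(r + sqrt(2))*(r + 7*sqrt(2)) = r^4 - 3*r^3 + 8*sqrt(2)*r^3 - 24*sqrt(2)*r^2 + 4*r^2 - 80*sqrt(2)*r - 42*r - 140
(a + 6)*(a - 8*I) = a^2 + 6*a - 8*I*a - 48*I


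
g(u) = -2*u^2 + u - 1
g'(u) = 1 - 4*u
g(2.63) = -12.20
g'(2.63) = -9.52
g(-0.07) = -1.08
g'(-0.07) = 1.28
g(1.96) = -6.72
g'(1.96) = -6.84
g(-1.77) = -9.04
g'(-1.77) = 8.08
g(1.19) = -2.64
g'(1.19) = -3.76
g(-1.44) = -6.59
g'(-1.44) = 6.76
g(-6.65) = -96.10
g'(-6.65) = 27.60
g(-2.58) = -16.89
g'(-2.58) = 11.32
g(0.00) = -1.00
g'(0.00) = 1.00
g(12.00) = -277.00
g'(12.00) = -47.00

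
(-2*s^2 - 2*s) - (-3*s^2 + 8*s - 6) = s^2 - 10*s + 6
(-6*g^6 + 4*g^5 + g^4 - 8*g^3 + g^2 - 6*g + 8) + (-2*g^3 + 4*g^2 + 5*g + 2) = -6*g^6 + 4*g^5 + g^4 - 10*g^3 + 5*g^2 - g + 10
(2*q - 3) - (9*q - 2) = -7*q - 1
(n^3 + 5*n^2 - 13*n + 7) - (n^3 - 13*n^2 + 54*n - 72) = 18*n^2 - 67*n + 79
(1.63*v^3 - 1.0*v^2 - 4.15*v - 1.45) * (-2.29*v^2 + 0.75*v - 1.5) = -3.7327*v^5 + 3.5125*v^4 + 6.3085*v^3 + 1.708*v^2 + 5.1375*v + 2.175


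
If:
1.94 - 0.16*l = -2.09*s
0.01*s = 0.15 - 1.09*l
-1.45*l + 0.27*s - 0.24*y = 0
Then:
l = 0.15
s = -0.92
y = -1.91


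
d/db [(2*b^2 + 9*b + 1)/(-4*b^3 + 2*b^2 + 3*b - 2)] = (8*b^4 + 72*b^3 - 12*b - 21)/(16*b^6 - 16*b^5 - 20*b^4 + 28*b^3 + b^2 - 12*b + 4)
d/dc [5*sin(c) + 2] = 5*cos(c)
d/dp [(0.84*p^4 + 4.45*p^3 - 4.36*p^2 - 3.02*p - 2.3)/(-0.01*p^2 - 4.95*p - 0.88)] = (-0.0168*p^5 - 12.5185*p^4 - 47.0118*p^3 + 9.8038*p^2 + 7.6276*p - 8.7274)/(0.0001*p^4 + 0.099*p^3 + 24.5201*p^2 + 8.712*p + 0.7744)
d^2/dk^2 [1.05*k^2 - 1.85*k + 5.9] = 2.10000000000000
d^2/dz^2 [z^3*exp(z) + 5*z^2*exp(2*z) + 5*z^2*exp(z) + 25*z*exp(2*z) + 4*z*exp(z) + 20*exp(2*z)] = (z^3 + 20*z^2*exp(z) + 11*z^2 + 140*z*exp(z) + 30*z + 190*exp(z) + 18)*exp(z)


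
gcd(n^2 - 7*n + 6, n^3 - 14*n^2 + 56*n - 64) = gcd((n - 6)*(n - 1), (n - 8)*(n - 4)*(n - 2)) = 1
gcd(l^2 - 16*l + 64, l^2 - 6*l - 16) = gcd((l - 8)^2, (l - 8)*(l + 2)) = l - 8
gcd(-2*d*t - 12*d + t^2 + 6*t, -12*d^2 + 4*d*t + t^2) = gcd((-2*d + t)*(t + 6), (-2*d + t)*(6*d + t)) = -2*d + t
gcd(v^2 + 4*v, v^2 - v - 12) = 1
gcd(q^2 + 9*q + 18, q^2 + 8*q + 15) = q + 3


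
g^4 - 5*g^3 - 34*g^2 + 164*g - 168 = (g - 7)*(g - 2)^2*(g + 6)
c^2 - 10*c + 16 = (c - 8)*(c - 2)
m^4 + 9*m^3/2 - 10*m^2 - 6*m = m*(m - 2)*(m + 1/2)*(m + 6)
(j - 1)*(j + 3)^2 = j^3 + 5*j^2 + 3*j - 9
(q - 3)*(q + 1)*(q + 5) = q^3 + 3*q^2 - 13*q - 15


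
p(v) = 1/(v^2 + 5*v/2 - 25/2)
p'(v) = (-2*v - 5/2)/(v^2 + 5*v/2 - 25/2)^2 = 2*(-4*v - 5)/(2*v^2 + 5*v - 25)^2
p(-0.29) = -0.08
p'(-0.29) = -0.01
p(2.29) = -0.65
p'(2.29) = -3.02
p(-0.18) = -0.08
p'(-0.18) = -0.01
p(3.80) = 0.09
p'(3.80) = -0.08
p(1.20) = -0.12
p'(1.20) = -0.08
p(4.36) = 0.06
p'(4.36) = -0.04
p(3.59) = 0.11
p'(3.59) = -0.11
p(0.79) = -0.10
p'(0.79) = -0.04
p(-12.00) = 0.01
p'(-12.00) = 0.00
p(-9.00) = 0.02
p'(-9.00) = 0.01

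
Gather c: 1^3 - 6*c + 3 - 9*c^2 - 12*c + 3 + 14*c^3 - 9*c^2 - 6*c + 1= 14*c^3 - 18*c^2 - 24*c + 8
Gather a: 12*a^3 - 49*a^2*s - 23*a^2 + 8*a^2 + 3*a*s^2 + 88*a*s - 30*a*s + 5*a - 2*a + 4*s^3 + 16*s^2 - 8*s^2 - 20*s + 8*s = 12*a^3 + a^2*(-49*s - 15) + a*(3*s^2 + 58*s + 3) + 4*s^3 + 8*s^2 - 12*s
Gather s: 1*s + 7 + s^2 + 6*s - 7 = s^2 + 7*s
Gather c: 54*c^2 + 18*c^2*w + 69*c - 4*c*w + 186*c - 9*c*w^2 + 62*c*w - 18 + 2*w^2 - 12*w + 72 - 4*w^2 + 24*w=c^2*(18*w + 54) + c*(-9*w^2 + 58*w + 255) - 2*w^2 + 12*w + 54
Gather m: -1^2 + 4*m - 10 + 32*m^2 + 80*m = 32*m^2 + 84*m - 11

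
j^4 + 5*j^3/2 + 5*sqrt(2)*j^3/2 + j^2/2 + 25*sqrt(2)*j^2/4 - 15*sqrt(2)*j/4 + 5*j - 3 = (j - 1/2)*(j + 3)*(j + sqrt(2)/2)*(j + 2*sqrt(2))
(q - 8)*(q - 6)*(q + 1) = q^3 - 13*q^2 + 34*q + 48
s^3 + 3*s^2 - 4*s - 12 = (s - 2)*(s + 2)*(s + 3)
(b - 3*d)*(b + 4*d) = b^2 + b*d - 12*d^2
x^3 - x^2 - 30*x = x*(x - 6)*(x + 5)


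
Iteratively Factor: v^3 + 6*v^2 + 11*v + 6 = (v + 1)*(v^2 + 5*v + 6) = (v + 1)*(v + 3)*(v + 2)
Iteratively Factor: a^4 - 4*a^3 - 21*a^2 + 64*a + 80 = (a - 4)*(a^3 - 21*a - 20) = (a - 4)*(a + 4)*(a^2 - 4*a - 5) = (a - 4)*(a + 1)*(a + 4)*(a - 5)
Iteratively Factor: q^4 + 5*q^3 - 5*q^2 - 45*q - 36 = (q - 3)*(q^3 + 8*q^2 + 19*q + 12) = (q - 3)*(q + 4)*(q^2 + 4*q + 3) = (q - 3)*(q + 1)*(q + 4)*(q + 3)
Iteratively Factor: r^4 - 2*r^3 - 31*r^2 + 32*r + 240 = (r - 4)*(r^3 + 2*r^2 - 23*r - 60) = (r - 5)*(r - 4)*(r^2 + 7*r + 12) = (r - 5)*(r - 4)*(r + 4)*(r + 3)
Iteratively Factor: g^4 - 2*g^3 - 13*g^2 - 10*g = (g + 2)*(g^3 - 4*g^2 - 5*g) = (g + 1)*(g + 2)*(g^2 - 5*g) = (g - 5)*(g + 1)*(g + 2)*(g)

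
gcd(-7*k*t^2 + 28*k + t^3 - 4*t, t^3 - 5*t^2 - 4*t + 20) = t^2 - 4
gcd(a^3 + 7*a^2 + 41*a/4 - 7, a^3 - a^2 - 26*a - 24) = a + 4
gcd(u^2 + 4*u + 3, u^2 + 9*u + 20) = 1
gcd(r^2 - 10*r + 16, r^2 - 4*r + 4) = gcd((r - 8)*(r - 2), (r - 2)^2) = r - 2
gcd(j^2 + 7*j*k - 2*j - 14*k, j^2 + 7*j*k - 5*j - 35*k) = j + 7*k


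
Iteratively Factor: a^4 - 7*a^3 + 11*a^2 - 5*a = (a - 1)*(a^3 - 6*a^2 + 5*a) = (a - 5)*(a - 1)*(a^2 - a) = a*(a - 5)*(a - 1)*(a - 1)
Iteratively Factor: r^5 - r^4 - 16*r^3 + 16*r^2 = (r)*(r^4 - r^3 - 16*r^2 + 16*r) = r*(r + 4)*(r^3 - 5*r^2 + 4*r) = r*(r - 1)*(r + 4)*(r^2 - 4*r) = r*(r - 4)*(r - 1)*(r + 4)*(r)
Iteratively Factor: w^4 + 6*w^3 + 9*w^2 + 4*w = (w + 4)*(w^3 + 2*w^2 + w) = (w + 1)*(w + 4)*(w^2 + w) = (w + 1)^2*(w + 4)*(w)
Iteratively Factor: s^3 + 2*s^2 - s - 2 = (s + 1)*(s^2 + s - 2) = (s - 1)*(s + 1)*(s + 2)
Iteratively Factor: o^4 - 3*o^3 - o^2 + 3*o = (o + 1)*(o^3 - 4*o^2 + 3*o) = o*(o + 1)*(o^2 - 4*o + 3) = o*(o - 3)*(o + 1)*(o - 1)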